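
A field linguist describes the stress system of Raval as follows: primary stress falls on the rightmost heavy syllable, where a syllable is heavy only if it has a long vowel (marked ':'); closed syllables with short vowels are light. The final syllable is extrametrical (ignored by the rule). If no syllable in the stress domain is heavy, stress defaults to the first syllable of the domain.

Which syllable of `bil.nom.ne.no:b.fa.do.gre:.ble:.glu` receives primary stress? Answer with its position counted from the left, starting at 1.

8

The final syllable (9, glu) is extrametrical; the stress domain is syllables 1–8.
Weights: 1 bil L, 2 nom L, 3 ne L, 4 no:b H, 5 fa L, 6 do L, 7 gre: H, 8 ble: H.
Heavy syllables in the domain: 4, 7, 8. The rightmost is syllable 8 (ble:).
Primary stress: syllable 8 → bil.nom.ne.no:b.fa.do.gre:.ˈble:.glu.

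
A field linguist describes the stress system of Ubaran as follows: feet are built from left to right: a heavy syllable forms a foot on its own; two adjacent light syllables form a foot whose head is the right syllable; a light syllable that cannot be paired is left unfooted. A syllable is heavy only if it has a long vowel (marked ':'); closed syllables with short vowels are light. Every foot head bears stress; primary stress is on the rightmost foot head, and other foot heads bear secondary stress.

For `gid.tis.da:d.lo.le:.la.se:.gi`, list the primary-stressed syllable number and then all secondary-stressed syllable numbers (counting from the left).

primary 7, secondary 2, 3, 5

Weights: 1 gid L, 2 tis L, 3 da:d H, 4 lo L, 5 le: H, 6 la L, 7 se: H, 8 gi L.
Parse left to right (heavy = foot alone; LL = one foot; stranded L unfooted): (gid.ˈtis) (ˈda:d) lo (ˈle:) la (ˈse:) gi.
Foot heads: 2, 3, 5, 7.
Primary stress on the rightmost head = syllable 7.
Secondary stress on 2, 3, 5: gid.ˌtis.ˌda:d.lo.ˌle:.la.ˈse:.gi.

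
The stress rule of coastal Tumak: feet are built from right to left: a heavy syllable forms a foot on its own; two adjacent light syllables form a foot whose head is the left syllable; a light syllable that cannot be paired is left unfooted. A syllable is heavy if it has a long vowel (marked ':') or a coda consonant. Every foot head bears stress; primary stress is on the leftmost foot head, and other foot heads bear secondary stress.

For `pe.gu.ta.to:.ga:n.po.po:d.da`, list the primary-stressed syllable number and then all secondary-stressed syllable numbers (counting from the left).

Weights: 1 pe L, 2 gu L, 3 ta L, 4 to: H, 5 ga:n H, 6 po L, 7 po:d H, 8 da L.
Parse right to left (heavy = foot alone; LL = one foot; stranded L unfooted): pe (ˈgu.ta) (ˈto:) (ˈga:n) po (ˈpo:d) da.
Foot heads: 2, 4, 5, 7.
Primary stress on the leftmost head = syllable 2.
Secondary stress on 4, 5, 7: pe.ˈgu.ta.ˌto:.ˌga:n.po.ˌpo:d.da.

primary 2, secondary 4, 5, 7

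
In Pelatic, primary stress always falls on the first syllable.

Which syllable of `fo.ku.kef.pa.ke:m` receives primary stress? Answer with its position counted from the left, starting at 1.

The word has 5 syllables; the first syllable is syllable 1 (fo).
Primary stress: syllable 1 → ˈfo.ku.kef.pa.ke:m.

1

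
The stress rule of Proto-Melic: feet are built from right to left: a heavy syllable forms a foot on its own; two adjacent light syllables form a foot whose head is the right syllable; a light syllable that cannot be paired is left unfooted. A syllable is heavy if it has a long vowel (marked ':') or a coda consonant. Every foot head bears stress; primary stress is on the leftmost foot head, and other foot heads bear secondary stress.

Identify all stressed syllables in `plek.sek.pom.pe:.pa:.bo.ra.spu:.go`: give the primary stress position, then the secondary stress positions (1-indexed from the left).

primary 1, secondary 2, 3, 4, 5, 7, 8

Weights: 1 plek H, 2 sek H, 3 pom H, 4 pe: H, 5 pa: H, 6 bo L, 7 ra L, 8 spu: H, 9 go L.
Parse right to left (heavy = foot alone; LL = one foot; stranded L unfooted): (ˈplek) (ˈsek) (ˈpom) (ˈpe:) (ˈpa:) (bo.ˈra) (ˈspu:) go.
Foot heads: 1, 2, 3, 4, 5, 7, 8.
Primary stress on the leftmost head = syllable 1.
Secondary stress on 2, 3, 4, 5, 7, 8: ˈplek.ˌsek.ˌpom.ˌpe:.ˌpa:.bo.ˌra.ˌspu:.go.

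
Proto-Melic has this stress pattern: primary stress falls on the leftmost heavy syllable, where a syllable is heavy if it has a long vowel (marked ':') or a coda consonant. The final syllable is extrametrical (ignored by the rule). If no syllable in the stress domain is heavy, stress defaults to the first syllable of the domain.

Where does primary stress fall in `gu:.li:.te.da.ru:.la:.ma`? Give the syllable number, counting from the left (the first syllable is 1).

The final syllable (7, ma) is extrametrical; the stress domain is syllables 1–6.
Weights: 1 gu: H, 2 li: H, 3 te L, 4 da L, 5 ru: H, 6 la: H.
Heavy syllables in the domain: 1, 2, 5, 6. The leftmost is syllable 1 (gu:).
Primary stress: syllable 1 → ˈgu:.li:.te.da.ru:.la:.ma.

1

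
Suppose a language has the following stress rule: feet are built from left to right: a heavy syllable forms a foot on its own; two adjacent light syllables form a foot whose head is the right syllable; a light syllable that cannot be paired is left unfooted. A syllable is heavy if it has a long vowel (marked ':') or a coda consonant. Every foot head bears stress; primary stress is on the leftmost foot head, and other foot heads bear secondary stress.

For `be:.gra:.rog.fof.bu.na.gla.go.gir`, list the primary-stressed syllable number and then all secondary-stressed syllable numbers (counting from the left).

Weights: 1 be: H, 2 gra: H, 3 rog H, 4 fof H, 5 bu L, 6 na L, 7 gla L, 8 go L, 9 gir H.
Parse left to right (heavy = foot alone; LL = one foot; stranded L unfooted): (ˈbe:) (ˈgra:) (ˈrog) (ˈfof) (bu.ˈna) (gla.ˈgo) (ˈgir).
Foot heads: 1, 2, 3, 4, 6, 8, 9.
Primary stress on the leftmost head = syllable 1.
Secondary stress on 2, 3, 4, 6, 8, 9: ˈbe:.ˌgra:.ˌrog.ˌfof.bu.ˌna.gla.ˌgo.ˌgir.

primary 1, secondary 2, 3, 4, 6, 8, 9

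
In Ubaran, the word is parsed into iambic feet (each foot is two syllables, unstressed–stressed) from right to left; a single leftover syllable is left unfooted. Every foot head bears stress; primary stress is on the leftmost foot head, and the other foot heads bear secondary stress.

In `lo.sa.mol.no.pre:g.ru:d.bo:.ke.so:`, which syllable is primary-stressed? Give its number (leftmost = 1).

Parse right to left into iambic (σˈσ) feet: lo (sa.ˈmol) (no.ˈpre:g) (ru:d.ˈbo:) (ke.ˈso:). Syllable 1 is left unfooted.
Foot heads (stressed positions): 3, 5, 7, 9.
End Rule Leftmost: primary stress on the leftmost head = syllable 3.
Primary stress: syllable 3 → lo.sa.ˈmol.no.pre:g.ru:d.bo:.ke.so:.

3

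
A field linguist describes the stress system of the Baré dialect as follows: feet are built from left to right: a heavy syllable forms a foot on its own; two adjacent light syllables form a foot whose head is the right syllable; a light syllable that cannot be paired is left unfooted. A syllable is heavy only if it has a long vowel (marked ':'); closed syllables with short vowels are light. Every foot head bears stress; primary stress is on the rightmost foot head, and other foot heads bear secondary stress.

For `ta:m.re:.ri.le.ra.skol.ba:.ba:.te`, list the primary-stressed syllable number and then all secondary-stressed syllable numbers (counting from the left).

Weights: 1 ta:m H, 2 re: H, 3 ri L, 4 le L, 5 ra L, 6 skol L, 7 ba: H, 8 ba: H, 9 te L.
Parse left to right (heavy = foot alone; LL = one foot; stranded L unfooted): (ˈta:m) (ˈre:) (ri.ˈle) (ra.ˈskol) (ˈba:) (ˈba:) te.
Foot heads: 1, 2, 4, 6, 7, 8.
Primary stress on the rightmost head = syllable 8.
Secondary stress on 1, 2, 4, 6, 7: ˌta:m.ˌre:.ri.ˌle.ra.ˌskol.ˌba:.ˈba:.te.

primary 8, secondary 1, 2, 4, 6, 7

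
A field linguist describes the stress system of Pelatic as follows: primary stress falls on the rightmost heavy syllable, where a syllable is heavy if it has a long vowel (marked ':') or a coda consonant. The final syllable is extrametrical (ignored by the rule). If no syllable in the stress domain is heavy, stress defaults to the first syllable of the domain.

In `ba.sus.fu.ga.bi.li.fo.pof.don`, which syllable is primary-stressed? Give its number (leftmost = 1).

8

The final syllable (9, don) is extrametrical; the stress domain is syllables 1–8.
Weights: 1 ba L, 2 sus H, 3 fu L, 4 ga L, 5 bi L, 6 li L, 7 fo L, 8 pof H.
Heavy syllables in the domain: 2, 8. The rightmost is syllable 8 (pof).
Primary stress: syllable 8 → ba.sus.fu.ga.bi.li.fo.ˈpof.don.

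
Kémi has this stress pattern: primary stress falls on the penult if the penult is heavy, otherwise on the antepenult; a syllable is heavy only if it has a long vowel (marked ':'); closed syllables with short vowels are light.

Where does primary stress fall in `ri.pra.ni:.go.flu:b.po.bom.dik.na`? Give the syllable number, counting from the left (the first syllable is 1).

Weights: 7 bom L, 8 dik L, 9 na L.
The penult (syllable 8, dik) is light, so stress falls on the antepenult (syllable 7, bom).
Primary stress: syllable 7 → ri.pra.ni:.go.flu:b.po.ˈbom.dik.na.

7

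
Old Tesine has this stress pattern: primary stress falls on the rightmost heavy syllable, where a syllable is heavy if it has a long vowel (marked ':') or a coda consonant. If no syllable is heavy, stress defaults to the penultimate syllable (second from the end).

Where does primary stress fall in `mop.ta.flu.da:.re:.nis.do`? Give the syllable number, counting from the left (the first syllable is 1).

6

Weights: 1 mop H, 2 ta L, 3 flu L, 4 da: H, 5 re: H, 6 nis H, 7 do L.
Heavy syllables in the domain: 1, 4, 5, 6. The rightmost is syllable 6 (nis).
Primary stress: syllable 6 → mop.ta.flu.da:.re:.ˈnis.do.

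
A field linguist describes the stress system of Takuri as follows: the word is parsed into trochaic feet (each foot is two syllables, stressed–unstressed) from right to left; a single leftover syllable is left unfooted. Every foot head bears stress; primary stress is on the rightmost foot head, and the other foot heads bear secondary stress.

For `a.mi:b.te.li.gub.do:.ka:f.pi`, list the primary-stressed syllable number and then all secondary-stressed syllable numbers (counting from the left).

Parse right to left into trochaic (ˈσσ) feet: (ˈa.mi:b) (ˈte.li) (ˈgub.do:) (ˈka:f.pi).
Foot heads (stressed positions): 1, 3, 5, 7.
End Rule Rightmost: primary stress on the rightmost head = syllable 7.
Secondary stress on 1, 3, 5: ˌa.mi:b.ˌte.li.ˌgub.do:.ˈka:f.pi.

primary 7, secondary 1, 3, 5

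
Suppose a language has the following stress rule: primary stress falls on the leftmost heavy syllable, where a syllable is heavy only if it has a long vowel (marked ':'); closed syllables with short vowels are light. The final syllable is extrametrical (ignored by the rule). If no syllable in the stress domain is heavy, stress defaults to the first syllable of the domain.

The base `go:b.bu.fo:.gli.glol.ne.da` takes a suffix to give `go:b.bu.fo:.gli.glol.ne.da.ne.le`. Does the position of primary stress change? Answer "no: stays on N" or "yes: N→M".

Base `go:b.bu.fo:.gli.glol.ne.da` (7 syllables):
  The final syllable (7, da) is extrametrical; the stress domain is syllables 1–6.
  Weights: 1 go:b H, 2 bu L, 3 fo: H, 4 gli L, 5 glol L, 6 ne L.
  Heavy syllables in the domain: 1, 3. The leftmost is syllable 1 (go:b).
  → primary stress on syllable 1.
Suffixed `go:b.bu.fo:.gli.glol.ne.da.ne.le` (9 syllables):
  The final syllable (9, le) is extrametrical; the stress domain is syllables 1–8.
  Weights: 1 go:b H, 2 bu L, 3 fo: H, 4 gli L, 5 glol L, 6 ne L, 7 da L, 8 ne L.
  Heavy syllables in the domain: 1, 3. The leftmost is syllable 1 (go:b).
  → primary stress on syllable 1.

no: stays on 1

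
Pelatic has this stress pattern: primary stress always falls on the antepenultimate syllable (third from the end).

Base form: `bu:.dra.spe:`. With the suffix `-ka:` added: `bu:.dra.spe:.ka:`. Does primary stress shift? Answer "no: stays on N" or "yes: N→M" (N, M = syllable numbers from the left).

yes: 1→2

Base `bu:.dra.spe:` (3 syllables):
  The word has 3 syllables; the antepenultimate syllable (third from the end) is syllable 1 (bu:).
  → primary stress on syllable 1.
Suffixed `bu:.dra.spe:.ka:` (4 syllables):
  The word has 4 syllables; the antepenultimate syllable (third from the end) is syllable 2 (dra).
  → primary stress on syllable 2.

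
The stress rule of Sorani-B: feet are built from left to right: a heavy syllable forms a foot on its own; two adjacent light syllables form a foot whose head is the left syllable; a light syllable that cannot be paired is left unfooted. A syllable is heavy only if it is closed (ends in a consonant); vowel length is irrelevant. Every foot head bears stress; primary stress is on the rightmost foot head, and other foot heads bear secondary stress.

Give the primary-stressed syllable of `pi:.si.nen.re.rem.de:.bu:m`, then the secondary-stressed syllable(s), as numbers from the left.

primary 7, secondary 1, 3, 5

Weights: 1 pi: L, 2 si L, 3 nen H, 4 re L, 5 rem H, 6 de: L, 7 bu:m H.
Parse left to right (heavy = foot alone; LL = one foot; stranded L unfooted): (ˈpi:.si) (ˈnen) re (ˈrem) de: (ˈbu:m).
Foot heads: 1, 3, 5, 7.
Primary stress on the rightmost head = syllable 7.
Secondary stress on 1, 3, 5: ˌpi:.si.ˌnen.re.ˌrem.de:.ˈbu:m.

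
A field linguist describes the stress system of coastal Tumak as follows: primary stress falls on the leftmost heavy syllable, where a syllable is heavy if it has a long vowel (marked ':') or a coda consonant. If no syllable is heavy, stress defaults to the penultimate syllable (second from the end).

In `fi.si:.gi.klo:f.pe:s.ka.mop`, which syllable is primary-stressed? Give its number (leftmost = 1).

2

Weights: 1 fi L, 2 si: H, 3 gi L, 4 klo:f H, 5 pe:s H, 6 ka L, 7 mop H.
Heavy syllables in the domain: 2, 4, 5, 7. The leftmost is syllable 2 (si:).
Primary stress: syllable 2 → fi.ˈsi:.gi.klo:f.pe:s.ka.mop.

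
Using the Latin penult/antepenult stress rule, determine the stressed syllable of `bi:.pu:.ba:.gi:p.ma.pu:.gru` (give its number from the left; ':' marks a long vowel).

Classical Latin: stress the penult if heavy (long vowel or closed), else the antepenult.
Weights: 5 ma L, 6 pu: H, 7 gru L.
The penult (syllable 6, pu:) is heavy, so it takes stress.
Stress on syllable 6: bi:.pu:.ba:.gi:p.ma.ˈpu:.gru.

6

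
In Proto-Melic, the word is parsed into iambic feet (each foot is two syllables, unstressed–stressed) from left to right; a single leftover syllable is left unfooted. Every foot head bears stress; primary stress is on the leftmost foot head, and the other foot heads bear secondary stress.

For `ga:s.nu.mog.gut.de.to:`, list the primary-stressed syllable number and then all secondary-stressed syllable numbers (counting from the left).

Parse left to right into iambic (σˈσ) feet: (ga:s.ˈnu) (mog.ˈgut) (de.ˈto:).
Foot heads (stressed positions): 2, 4, 6.
End Rule Leftmost: primary stress on the leftmost head = syllable 2.
Secondary stress on 4, 6: ga:s.ˈnu.mog.ˌgut.de.ˌto:.

primary 2, secondary 4, 6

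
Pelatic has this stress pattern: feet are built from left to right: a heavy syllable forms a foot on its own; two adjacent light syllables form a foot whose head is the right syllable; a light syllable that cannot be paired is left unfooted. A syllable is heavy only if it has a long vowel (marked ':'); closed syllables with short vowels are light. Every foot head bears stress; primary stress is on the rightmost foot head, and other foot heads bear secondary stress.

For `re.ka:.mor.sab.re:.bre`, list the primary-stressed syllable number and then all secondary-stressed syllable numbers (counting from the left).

primary 5, secondary 2, 4

Weights: 1 re L, 2 ka: H, 3 mor L, 4 sab L, 5 re: H, 6 bre L.
Parse left to right (heavy = foot alone; LL = one foot; stranded L unfooted): re (ˈka:) (mor.ˈsab) (ˈre:) bre.
Foot heads: 2, 4, 5.
Primary stress on the rightmost head = syllable 5.
Secondary stress on 2, 4: re.ˌka:.mor.ˌsab.ˈre:.bre.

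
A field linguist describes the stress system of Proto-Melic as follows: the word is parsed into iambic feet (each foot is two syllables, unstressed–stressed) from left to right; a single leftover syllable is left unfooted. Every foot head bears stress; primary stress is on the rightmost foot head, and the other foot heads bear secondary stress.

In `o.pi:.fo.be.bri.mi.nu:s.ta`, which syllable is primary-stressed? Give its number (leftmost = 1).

8

Parse left to right into iambic (σˈσ) feet: (o.ˈpi:) (fo.ˈbe) (bri.ˈmi) (nu:s.ˈta).
Foot heads (stressed positions): 2, 4, 6, 8.
End Rule Rightmost: primary stress on the rightmost head = syllable 8.
Primary stress: syllable 8 → o.pi:.fo.be.bri.mi.nu:s.ˈta.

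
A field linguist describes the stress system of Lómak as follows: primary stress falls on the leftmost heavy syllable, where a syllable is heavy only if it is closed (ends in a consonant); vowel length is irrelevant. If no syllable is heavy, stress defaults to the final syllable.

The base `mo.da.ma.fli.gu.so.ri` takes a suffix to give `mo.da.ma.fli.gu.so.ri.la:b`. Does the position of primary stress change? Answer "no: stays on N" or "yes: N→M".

yes: 7→8

Base `mo.da.ma.fli.gu.so.ri` (7 syllables):
  Weights: 1 mo L, 2 da L, 3 ma L, 4 fli L, 5 gu L, 6 so L, 7 ri L.
  No heavy syllable in the domain; default to the final syllable = syllable 7.
  → primary stress on syllable 7.
Suffixed `mo.da.ma.fli.gu.so.ri.la:b` (8 syllables):
  Weights: 1 mo L, 2 da L, 3 ma L, 4 fli L, 5 gu L, 6 so L, 7 ri L, 8 la:b H.
  Heavy syllables in the domain: 8. The leftmost is syllable 8 (la:b).
  → primary stress on syllable 8.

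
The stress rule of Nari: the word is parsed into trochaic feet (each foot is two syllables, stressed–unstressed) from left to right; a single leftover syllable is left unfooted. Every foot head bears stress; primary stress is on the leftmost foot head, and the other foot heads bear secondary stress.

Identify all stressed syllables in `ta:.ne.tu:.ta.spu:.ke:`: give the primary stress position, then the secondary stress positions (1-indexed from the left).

Parse left to right into trochaic (ˈσσ) feet: (ˈta:.ne) (ˈtu:.ta) (ˈspu:.ke:).
Foot heads (stressed positions): 1, 3, 5.
End Rule Leftmost: primary stress on the leftmost head = syllable 1.
Secondary stress on 3, 5: ˈta:.ne.ˌtu:.ta.ˌspu:.ke:.

primary 1, secondary 3, 5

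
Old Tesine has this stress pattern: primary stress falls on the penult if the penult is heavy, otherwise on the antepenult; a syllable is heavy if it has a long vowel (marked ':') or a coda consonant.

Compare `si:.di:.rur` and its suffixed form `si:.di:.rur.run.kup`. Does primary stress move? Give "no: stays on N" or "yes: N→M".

yes: 2→4

Base `si:.di:.rur` (3 syllables):
  Weights: 1 si: H, 2 di: H, 3 rur H.
  The penult (syllable 2, di:) is heavy, so it takes stress.
  → primary stress on syllable 2.
Suffixed `si:.di:.rur.run.kup` (5 syllables):
  Weights: 3 rur H, 4 run H, 5 kup H.
  The penult (syllable 4, run) is heavy, so it takes stress.
  → primary stress on syllable 4.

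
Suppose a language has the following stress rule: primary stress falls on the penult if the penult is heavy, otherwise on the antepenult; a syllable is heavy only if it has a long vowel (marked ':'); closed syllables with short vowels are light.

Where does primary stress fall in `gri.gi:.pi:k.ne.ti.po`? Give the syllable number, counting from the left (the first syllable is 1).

Weights: 4 ne L, 5 ti L, 6 po L.
The penult (syllable 5, ti) is light, so stress falls on the antepenult (syllable 4, ne).
Primary stress: syllable 4 → gri.gi:.pi:k.ˈne.ti.po.

4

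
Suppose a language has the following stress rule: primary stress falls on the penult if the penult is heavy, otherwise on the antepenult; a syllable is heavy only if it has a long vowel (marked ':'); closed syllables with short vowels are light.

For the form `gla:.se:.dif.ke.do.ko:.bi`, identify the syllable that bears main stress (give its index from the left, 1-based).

Weights: 5 do L, 6 ko: H, 7 bi L.
The penult (syllable 6, ko:) is heavy, so it takes stress.
Primary stress: syllable 6 → gla:.se:.dif.ke.do.ˈko:.bi.

6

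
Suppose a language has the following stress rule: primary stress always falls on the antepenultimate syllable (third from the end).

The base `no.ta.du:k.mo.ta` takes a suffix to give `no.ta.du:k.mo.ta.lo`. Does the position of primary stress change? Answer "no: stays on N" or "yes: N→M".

Base `no.ta.du:k.mo.ta` (5 syllables):
  The word has 5 syllables; the antepenultimate syllable (third from the end) is syllable 3 (du:k).
  → primary stress on syllable 3.
Suffixed `no.ta.du:k.mo.ta.lo` (6 syllables):
  The word has 6 syllables; the antepenultimate syllable (third from the end) is syllable 4 (mo).
  → primary stress on syllable 4.

yes: 3→4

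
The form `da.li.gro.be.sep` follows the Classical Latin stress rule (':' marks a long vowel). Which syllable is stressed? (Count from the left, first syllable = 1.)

3

Classical Latin: stress the penult if heavy (long vowel or closed), else the antepenult.
Weights: 3 gro L, 4 be L, 5 sep H.
The penult (syllable 4, be) is light, so stress falls on the antepenult (syllable 3, gro).
Stress on syllable 3: da.li.ˈgro.be.sep.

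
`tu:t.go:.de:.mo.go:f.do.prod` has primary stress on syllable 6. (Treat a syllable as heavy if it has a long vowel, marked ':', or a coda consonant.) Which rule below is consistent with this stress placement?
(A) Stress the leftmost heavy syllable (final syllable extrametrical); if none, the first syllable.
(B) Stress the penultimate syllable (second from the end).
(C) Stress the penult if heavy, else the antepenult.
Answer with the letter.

B

Rule A → syllable 1 (observed: 6).
Rule B → syllable 6 ✓.
Rule C → syllable 5 (observed: 6).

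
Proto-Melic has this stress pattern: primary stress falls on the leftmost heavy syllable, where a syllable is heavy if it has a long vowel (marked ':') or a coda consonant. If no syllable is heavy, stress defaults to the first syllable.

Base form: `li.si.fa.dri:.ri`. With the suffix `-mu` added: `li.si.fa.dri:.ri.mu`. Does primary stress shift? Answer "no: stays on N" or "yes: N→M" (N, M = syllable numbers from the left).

no: stays on 4

Base `li.si.fa.dri:.ri` (5 syllables):
  Weights: 1 li L, 2 si L, 3 fa L, 4 dri: H, 5 ri L.
  Heavy syllables in the domain: 4. The leftmost is syllable 4 (dri:).
  → primary stress on syllable 4.
Suffixed `li.si.fa.dri:.ri.mu` (6 syllables):
  Weights: 1 li L, 2 si L, 3 fa L, 4 dri: H, 5 ri L, 6 mu L.
  Heavy syllables in the domain: 4. The leftmost is syllable 4 (dri:).
  → primary stress on syllable 4.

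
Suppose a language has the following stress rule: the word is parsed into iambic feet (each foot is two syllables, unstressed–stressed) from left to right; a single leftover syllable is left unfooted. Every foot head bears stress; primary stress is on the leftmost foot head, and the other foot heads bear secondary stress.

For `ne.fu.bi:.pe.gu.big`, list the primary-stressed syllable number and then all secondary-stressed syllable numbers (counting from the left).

primary 2, secondary 4, 6

Parse left to right into iambic (σˈσ) feet: (ne.ˈfu) (bi:.ˈpe) (gu.ˈbig).
Foot heads (stressed positions): 2, 4, 6.
End Rule Leftmost: primary stress on the leftmost head = syllable 2.
Secondary stress on 4, 6: ne.ˈfu.bi:.ˌpe.gu.ˌbig.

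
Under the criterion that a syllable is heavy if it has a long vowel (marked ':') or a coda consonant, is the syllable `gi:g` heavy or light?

`gi:g`: long vowel, closed (coda /g/). Long vowel and closed → heavy.

heavy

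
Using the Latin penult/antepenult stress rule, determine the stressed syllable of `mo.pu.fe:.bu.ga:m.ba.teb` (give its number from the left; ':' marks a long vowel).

Classical Latin: stress the penult if heavy (long vowel or closed), else the antepenult.
Weights: 5 ga:m H, 6 ba L, 7 teb H.
The penult (syllable 6, ba) is light, so stress falls on the antepenult (syllable 5, ga:m).
Stress on syllable 5: mo.pu.fe:.bu.ˈga:m.ba.teb.

5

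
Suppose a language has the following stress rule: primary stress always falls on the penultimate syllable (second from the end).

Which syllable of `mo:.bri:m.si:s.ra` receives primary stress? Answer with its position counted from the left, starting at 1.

The word has 4 syllables; the penultimate syllable (second from the end) is syllable 3 (si:s).
Primary stress: syllable 3 → mo:.bri:m.ˈsi:s.ra.

3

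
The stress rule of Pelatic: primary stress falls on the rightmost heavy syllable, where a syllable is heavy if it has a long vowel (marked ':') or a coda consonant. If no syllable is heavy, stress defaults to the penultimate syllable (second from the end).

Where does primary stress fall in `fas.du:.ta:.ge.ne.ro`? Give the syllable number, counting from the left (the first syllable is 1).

Weights: 1 fas H, 2 du: H, 3 ta: H, 4 ge L, 5 ne L, 6 ro L.
Heavy syllables in the domain: 1, 2, 3. The rightmost is syllable 3 (ta:).
Primary stress: syllable 3 → fas.du:.ˈta:.ge.ne.ro.

3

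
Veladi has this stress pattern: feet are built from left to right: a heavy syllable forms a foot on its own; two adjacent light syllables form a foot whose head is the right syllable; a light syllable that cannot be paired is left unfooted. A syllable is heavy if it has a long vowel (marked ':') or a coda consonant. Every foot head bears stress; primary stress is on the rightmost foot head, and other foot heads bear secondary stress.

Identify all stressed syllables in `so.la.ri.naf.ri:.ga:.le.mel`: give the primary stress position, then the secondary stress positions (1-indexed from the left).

primary 8, secondary 2, 4, 5, 6

Weights: 1 so L, 2 la L, 3 ri L, 4 naf H, 5 ri: H, 6 ga: H, 7 le L, 8 mel H.
Parse left to right (heavy = foot alone; LL = one foot; stranded L unfooted): (so.ˈla) ri (ˈnaf) (ˈri:) (ˈga:) le (ˈmel).
Foot heads: 2, 4, 5, 6, 8.
Primary stress on the rightmost head = syllable 8.
Secondary stress on 2, 4, 5, 6: so.ˌla.ri.ˌnaf.ˌri:.ˌga:.le.ˈmel.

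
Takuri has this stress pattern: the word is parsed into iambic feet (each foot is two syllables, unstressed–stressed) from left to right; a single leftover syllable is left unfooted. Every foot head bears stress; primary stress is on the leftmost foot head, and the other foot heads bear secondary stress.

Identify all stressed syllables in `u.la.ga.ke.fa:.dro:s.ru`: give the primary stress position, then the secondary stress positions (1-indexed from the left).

Parse left to right into iambic (σˈσ) feet: (u.ˈla) (ga.ˈke) (fa:.ˈdro:s) ru. Syllable 7 is left unfooted.
Foot heads (stressed positions): 2, 4, 6.
End Rule Leftmost: primary stress on the leftmost head = syllable 2.
Secondary stress on 4, 6: u.ˈla.ga.ˌke.fa:.ˌdro:s.ru.

primary 2, secondary 4, 6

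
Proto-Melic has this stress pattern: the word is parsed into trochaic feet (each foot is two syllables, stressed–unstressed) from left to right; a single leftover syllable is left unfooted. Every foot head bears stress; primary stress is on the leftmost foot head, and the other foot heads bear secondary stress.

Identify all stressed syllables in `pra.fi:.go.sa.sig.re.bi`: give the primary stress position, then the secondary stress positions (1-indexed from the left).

Parse left to right into trochaic (ˈσσ) feet: (ˈpra.fi:) (ˈgo.sa) (ˈsig.re) bi. Syllable 7 is left unfooted.
Foot heads (stressed positions): 1, 3, 5.
End Rule Leftmost: primary stress on the leftmost head = syllable 1.
Secondary stress on 3, 5: ˈpra.fi:.ˌgo.sa.ˌsig.re.bi.

primary 1, secondary 3, 5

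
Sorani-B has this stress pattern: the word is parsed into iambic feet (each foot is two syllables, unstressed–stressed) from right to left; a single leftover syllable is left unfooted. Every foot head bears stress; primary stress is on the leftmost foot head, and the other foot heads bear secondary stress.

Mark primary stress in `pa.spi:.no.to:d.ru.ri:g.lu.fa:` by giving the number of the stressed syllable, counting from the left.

Parse right to left into iambic (σˈσ) feet: (pa.ˈspi:) (no.ˈto:d) (ru.ˈri:g) (lu.ˈfa:).
Foot heads (stressed positions): 2, 4, 6, 8.
End Rule Leftmost: primary stress on the leftmost head = syllable 2.
Primary stress: syllable 2 → pa.ˈspi:.no.to:d.ru.ri:g.lu.fa:.

2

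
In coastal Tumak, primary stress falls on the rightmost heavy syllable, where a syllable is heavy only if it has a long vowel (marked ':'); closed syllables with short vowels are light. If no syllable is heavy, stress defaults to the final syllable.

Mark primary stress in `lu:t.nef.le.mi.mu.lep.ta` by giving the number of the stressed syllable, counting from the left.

1

Weights: 1 lu:t H, 2 nef L, 3 le L, 4 mi L, 5 mu L, 6 lep L, 7 ta L.
Heavy syllables in the domain: 1. The rightmost is syllable 1 (lu:t).
Primary stress: syllable 1 → ˈlu:t.nef.le.mi.mu.lep.ta.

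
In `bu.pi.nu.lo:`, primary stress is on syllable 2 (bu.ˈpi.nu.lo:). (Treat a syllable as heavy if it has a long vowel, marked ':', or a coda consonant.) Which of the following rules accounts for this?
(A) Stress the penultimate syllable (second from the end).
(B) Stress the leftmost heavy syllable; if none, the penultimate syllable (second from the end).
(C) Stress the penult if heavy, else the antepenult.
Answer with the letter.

Rule A → syllable 3 (observed: 2).
Rule B → syllable 4 (observed: 2).
Rule C → syllable 2 ✓.

C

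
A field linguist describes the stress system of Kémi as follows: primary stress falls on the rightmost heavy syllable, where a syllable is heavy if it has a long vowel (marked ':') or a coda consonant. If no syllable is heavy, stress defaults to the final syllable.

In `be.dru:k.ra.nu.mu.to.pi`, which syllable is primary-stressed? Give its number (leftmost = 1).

2

Weights: 1 be L, 2 dru:k H, 3 ra L, 4 nu L, 5 mu L, 6 to L, 7 pi L.
Heavy syllables in the domain: 2. The rightmost is syllable 2 (dru:k).
Primary stress: syllable 2 → be.ˈdru:k.ra.nu.mu.to.pi.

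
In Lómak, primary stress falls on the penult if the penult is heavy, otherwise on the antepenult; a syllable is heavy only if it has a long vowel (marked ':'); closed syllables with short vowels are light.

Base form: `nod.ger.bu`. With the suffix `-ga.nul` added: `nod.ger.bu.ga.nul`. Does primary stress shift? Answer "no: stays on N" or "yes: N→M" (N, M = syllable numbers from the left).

Base `nod.ger.bu` (3 syllables):
  Weights: 1 nod L, 2 ger L, 3 bu L.
  The penult (syllable 2, ger) is light, so stress falls on the antepenult (syllable 1, nod).
  → primary stress on syllable 1.
Suffixed `nod.ger.bu.ga.nul` (5 syllables):
  Weights: 3 bu L, 4 ga L, 5 nul L.
  The penult (syllable 4, ga) is light, so stress falls on the antepenult (syllable 3, bu).
  → primary stress on syllable 3.

yes: 1→3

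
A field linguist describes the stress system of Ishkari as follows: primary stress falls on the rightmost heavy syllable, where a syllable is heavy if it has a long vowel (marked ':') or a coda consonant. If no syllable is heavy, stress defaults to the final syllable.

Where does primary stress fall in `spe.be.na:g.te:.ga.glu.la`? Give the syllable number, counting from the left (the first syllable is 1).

Weights: 1 spe L, 2 be L, 3 na:g H, 4 te: H, 5 ga L, 6 glu L, 7 la L.
Heavy syllables in the domain: 3, 4. The rightmost is syllable 4 (te:).
Primary stress: syllable 4 → spe.be.na:g.ˈte:.ga.glu.la.

4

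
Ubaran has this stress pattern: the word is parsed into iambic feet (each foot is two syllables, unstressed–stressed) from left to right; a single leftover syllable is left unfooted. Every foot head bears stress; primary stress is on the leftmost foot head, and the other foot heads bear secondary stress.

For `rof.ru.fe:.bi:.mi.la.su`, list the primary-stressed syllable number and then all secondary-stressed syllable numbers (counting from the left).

Parse left to right into iambic (σˈσ) feet: (rof.ˈru) (fe:.ˈbi:) (mi.ˈla) su. Syllable 7 is left unfooted.
Foot heads (stressed positions): 2, 4, 6.
End Rule Leftmost: primary stress on the leftmost head = syllable 2.
Secondary stress on 4, 6: rof.ˈru.fe:.ˌbi:.mi.ˌla.su.

primary 2, secondary 4, 6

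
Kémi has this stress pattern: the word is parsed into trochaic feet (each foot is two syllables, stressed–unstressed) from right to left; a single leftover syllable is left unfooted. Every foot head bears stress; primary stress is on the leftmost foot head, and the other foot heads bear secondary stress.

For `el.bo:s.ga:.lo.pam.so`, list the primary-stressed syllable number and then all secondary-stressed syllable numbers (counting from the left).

primary 1, secondary 3, 5

Parse right to left into trochaic (ˈσσ) feet: (ˈel.bo:s) (ˈga:.lo) (ˈpam.so).
Foot heads (stressed positions): 1, 3, 5.
End Rule Leftmost: primary stress on the leftmost head = syllable 1.
Secondary stress on 3, 5: ˈel.bo:s.ˌga:.lo.ˌpam.so.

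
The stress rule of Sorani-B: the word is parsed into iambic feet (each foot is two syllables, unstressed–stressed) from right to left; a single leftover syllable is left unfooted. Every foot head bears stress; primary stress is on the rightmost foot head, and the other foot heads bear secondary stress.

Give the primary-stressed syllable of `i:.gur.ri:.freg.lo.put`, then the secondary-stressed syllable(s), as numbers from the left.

Parse right to left into iambic (σˈσ) feet: (i:.ˈgur) (ri:.ˈfreg) (lo.ˈput).
Foot heads (stressed positions): 2, 4, 6.
End Rule Rightmost: primary stress on the rightmost head = syllable 6.
Secondary stress on 2, 4: i:.ˌgur.ri:.ˌfreg.lo.ˈput.

primary 6, secondary 2, 4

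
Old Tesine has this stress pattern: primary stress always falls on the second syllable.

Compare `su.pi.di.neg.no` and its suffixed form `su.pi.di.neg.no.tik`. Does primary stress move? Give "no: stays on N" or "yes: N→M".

Base `su.pi.di.neg.no` (5 syllables):
  The word has 5 syllables; the second syllable is syllable 2 (pi).
  → primary stress on syllable 2.
Suffixed `su.pi.di.neg.no.tik` (6 syllables):
  The word has 6 syllables; the second syllable is syllable 2 (pi).
  → primary stress on syllable 2.

no: stays on 2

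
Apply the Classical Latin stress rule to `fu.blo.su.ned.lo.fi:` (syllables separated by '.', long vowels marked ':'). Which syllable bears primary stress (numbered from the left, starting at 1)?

4

Classical Latin: stress the penult if heavy (long vowel or closed), else the antepenult.
Weights: 4 ned H, 5 lo L, 6 fi: H.
The penult (syllable 5, lo) is light, so stress falls on the antepenult (syllable 4, ned).
Stress on syllable 4: fu.blo.su.ˈned.lo.fi:.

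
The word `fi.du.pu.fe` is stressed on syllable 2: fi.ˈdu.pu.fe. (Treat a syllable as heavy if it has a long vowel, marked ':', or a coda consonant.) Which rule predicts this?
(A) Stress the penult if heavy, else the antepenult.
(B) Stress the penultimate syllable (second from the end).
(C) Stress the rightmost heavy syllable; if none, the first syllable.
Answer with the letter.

Rule A → syllable 2 ✓.
Rule B → syllable 3 (observed: 2).
Rule C → syllable 1 (observed: 2).

A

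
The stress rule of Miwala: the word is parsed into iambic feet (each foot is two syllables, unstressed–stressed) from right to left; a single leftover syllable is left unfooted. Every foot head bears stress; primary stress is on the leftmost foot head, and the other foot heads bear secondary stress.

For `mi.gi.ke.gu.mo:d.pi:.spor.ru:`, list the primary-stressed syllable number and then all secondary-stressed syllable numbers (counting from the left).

primary 2, secondary 4, 6, 8

Parse right to left into iambic (σˈσ) feet: (mi.ˈgi) (ke.ˈgu) (mo:d.ˈpi:) (spor.ˈru:).
Foot heads (stressed positions): 2, 4, 6, 8.
End Rule Leftmost: primary stress on the leftmost head = syllable 2.
Secondary stress on 4, 6, 8: mi.ˈgi.ke.ˌgu.mo:d.ˌpi:.spor.ˌru:.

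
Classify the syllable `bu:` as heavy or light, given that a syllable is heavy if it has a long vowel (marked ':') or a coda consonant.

heavy

`bu:`: long vowel, open (no coda). Long vowel → heavy.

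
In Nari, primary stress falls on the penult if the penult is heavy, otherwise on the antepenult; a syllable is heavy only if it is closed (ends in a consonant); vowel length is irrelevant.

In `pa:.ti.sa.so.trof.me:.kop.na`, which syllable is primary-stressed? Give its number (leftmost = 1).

7

Weights: 6 me: L, 7 kop H, 8 na L.
The penult (syllable 7, kop) is heavy, so it takes stress.
Primary stress: syllable 7 → pa:.ti.sa.so.trof.me:.ˈkop.na.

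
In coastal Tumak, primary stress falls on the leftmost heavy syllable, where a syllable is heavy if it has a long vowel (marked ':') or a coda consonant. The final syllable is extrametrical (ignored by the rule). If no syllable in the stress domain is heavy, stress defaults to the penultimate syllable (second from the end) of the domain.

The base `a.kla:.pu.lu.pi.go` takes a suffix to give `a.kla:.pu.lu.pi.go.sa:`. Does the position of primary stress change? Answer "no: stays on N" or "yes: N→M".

Base `a.kla:.pu.lu.pi.go` (6 syllables):
  The final syllable (6, go) is extrametrical; the stress domain is syllables 1–5.
  Weights: 1 a L, 2 kla: H, 3 pu L, 4 lu L, 5 pi L.
  Heavy syllables in the domain: 2. The leftmost is syllable 2 (kla:).
  → primary stress on syllable 2.
Suffixed `a.kla:.pu.lu.pi.go.sa:` (7 syllables):
  The final syllable (7, sa:) is extrametrical; the stress domain is syllables 1–6.
  Weights: 1 a L, 2 kla: H, 3 pu L, 4 lu L, 5 pi L, 6 go L.
  Heavy syllables in the domain: 2. The leftmost is syllable 2 (kla:).
  → primary stress on syllable 2.

no: stays on 2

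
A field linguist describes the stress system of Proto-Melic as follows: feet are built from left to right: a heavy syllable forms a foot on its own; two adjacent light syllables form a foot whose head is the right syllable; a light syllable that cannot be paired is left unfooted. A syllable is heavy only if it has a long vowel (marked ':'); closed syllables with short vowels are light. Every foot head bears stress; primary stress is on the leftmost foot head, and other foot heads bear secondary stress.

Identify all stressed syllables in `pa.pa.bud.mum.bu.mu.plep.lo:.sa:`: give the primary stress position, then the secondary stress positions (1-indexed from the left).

Weights: 1 pa L, 2 pa L, 3 bud L, 4 mum L, 5 bu L, 6 mu L, 7 plep L, 8 lo: H, 9 sa: H.
Parse left to right (heavy = foot alone; LL = one foot; stranded L unfooted): (pa.ˈpa) (bud.ˈmum) (bu.ˈmu) plep (ˈlo:) (ˈsa:).
Foot heads: 2, 4, 6, 8, 9.
Primary stress on the leftmost head = syllable 2.
Secondary stress on 4, 6, 8, 9: pa.ˈpa.bud.ˌmum.bu.ˌmu.plep.ˌlo:.ˌsa:.

primary 2, secondary 4, 6, 8, 9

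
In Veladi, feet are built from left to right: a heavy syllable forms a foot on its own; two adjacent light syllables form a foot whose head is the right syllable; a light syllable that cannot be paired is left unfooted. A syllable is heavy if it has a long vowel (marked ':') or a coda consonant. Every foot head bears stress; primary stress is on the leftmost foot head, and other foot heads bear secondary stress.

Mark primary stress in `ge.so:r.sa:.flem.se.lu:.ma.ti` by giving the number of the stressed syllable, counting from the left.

Weights: 1 ge L, 2 so:r H, 3 sa: H, 4 flem H, 5 se L, 6 lu: H, 7 ma L, 8 ti L.
Parse left to right (heavy = foot alone; LL = one foot; stranded L unfooted): ge (ˈso:r) (ˈsa:) (ˈflem) se (ˈlu:) (ma.ˈti).
Foot heads: 2, 3, 4, 6, 8.
Primary stress on the leftmost head = syllable 2.
Primary stress: syllable 2 → ge.ˈso:r.sa:.flem.se.lu:.ma.ti.

2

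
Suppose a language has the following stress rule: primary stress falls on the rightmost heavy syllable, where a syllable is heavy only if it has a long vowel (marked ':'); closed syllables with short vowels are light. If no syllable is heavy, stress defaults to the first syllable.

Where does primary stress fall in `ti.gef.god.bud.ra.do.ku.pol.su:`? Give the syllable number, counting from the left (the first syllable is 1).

Weights: 1 ti L, 2 gef L, 3 god L, 4 bud L, 5 ra L, 6 do L, 7 ku L, 8 pol L, 9 su: H.
Heavy syllables in the domain: 9. The rightmost is syllable 9 (su:).
Primary stress: syllable 9 → ti.gef.god.bud.ra.do.ku.pol.ˈsu:.

9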